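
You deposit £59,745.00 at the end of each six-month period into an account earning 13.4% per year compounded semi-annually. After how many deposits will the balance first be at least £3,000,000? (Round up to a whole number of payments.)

Periodic rate r = 0.134/2 per half-year; n is counted in half-years.
Ordinary annuity FV: 3,000,000 = 59,745 × [((1+r)^n − 1)/r].
(1+r)^n = 1 + 3,000,000 × r / 59,745, so n = ln(1 + 3,000,000·r/59,745) / ln(1+r) = 22.72.
Round up to a whole number of payments: n = 23.

23 payments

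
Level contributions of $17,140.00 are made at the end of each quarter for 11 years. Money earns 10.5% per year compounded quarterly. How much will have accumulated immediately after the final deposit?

This is an ordinary annuity: 44 deposits of $17,140.00 at the end of each quarter.
Periodic rate r = 0.105/4 per quarter; n is counted in quarters.
FV = PMT × [((1+r)^n − 1)/r] = 17,140 × [(1+r)^44 − 1] / r = $1,388,884.27

$1,388,884.27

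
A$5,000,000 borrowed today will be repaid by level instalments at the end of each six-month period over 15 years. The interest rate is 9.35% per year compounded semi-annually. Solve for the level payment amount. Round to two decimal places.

A$313,307.64

Level ordinary annuity; solve PV = PMT × [(1 − (1+r)^−n)/r] for PMT.
Periodic rate r = 0.0935/2 per half-year; n is counted in half-years.
With n = 30: PMT = 5,000,000 / ([(1 − (1+r)^−n)/r]) = A$313,307.64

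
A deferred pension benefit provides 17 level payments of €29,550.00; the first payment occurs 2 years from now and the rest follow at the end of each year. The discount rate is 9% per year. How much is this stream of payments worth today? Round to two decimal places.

€231,618.63

Ordinary annuity of 17 payments, first payment at period 2.
Periodic rate r = 0.09 per year.
The ordinary-annuity PV formula values the stream one period before the first payment (period 1); discount that back 1 periods:
PV₀ = 29,550 × [1 − (1+r)^−17] / r × (1+r)^−1 = €231,618.63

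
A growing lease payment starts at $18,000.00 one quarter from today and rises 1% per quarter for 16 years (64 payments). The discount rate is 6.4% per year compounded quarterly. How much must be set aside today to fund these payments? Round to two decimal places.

$946,513.42

Periodic rate r = 0.064/4 per quarter; n is counted in quarters.
Growing ordinary annuity: PV = PMT₁ × [1 − ((1+g)/(1+r))^n] / (r − g) = 18,000 × [1 − ((1+0.01)/(1+r))^64] / (r − 0.01) = $946,513.42.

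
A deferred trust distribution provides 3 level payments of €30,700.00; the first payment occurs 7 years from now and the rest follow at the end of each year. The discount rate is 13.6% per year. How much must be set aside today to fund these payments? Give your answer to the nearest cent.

Ordinary annuity of 3 payments, first payment at period 7.
Periodic rate r = 0.136 per year.
The ordinary-annuity PV formula values the stream one period before the first payment (period 6); discount that back 6 periods:
PV₀ = 30,700 × [1 − (1+r)^−3] / r × (1+r)^−6 = €33,387.48

€33,387.48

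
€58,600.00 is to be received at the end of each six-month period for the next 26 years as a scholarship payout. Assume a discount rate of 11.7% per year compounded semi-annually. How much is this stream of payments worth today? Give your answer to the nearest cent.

This is an ordinary annuity: 52 payments of €58,600.00 at the end of each six-month period.
Periodic rate r = 0.117/2 per half-year; n is counted in half-years.
PV = PMT × [(1 − (1+r)^−n)/r] = 58,600 × [1 − (1+r)^−52] / r = €949,611.90

€949,611.90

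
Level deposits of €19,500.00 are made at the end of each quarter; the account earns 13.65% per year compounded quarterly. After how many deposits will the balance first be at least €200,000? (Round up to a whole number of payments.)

Periodic rate r = 0.1365/4 per quarter; n is counted in quarters.
Ordinary annuity FV: 200,000 = 19,500 × [((1+r)^n − 1)/r].
(1+r)^n = 1 + 200,000 × r / 19,500, so n = ln(1 + 200,000·r/19,500) / ln(1+r) = 8.94.
Round up to a whole number of payments: n = 9.

9 payments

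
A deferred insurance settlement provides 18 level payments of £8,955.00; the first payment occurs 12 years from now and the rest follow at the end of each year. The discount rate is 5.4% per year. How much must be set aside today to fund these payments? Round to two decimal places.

£56,905.32

Ordinary annuity of 18 payments, first payment at period 12.
Periodic rate r = 0.054 per year.
The ordinary-annuity PV formula values the stream one period before the first payment (period 11); discount that back 11 periods:
PV₀ = 8,955 × [1 − (1+r)^−18] / r × (1+r)^−11 = £56,905.32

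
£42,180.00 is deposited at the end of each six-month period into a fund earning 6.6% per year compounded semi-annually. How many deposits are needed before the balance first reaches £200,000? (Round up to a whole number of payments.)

Periodic rate r = 0.066/2 per half-year; n is counted in half-years.
Ordinary annuity FV: 200,000 = 42,180 × [((1+r)^n − 1)/r].
(1+r)^n = 1 + 200,000 × r / 42,180, so n = ln(1 + 200,000·r/42,180) / ln(1+r) = 4.48.
Round up to a whole number of payments: n = 5.

5 payments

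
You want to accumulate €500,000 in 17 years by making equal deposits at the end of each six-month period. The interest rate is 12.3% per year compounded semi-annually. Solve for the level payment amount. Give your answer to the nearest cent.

Level ordinary annuity; solve FV = PMT × [((1+r)^n − 1)/r] for PMT.
Periodic rate r = 0.123/2 per half-year; n is counted in half-years.
With n = 34: PMT = 500,000 / ([((1+r)^n − 1)/r]) = €4,653.33

€4,653.33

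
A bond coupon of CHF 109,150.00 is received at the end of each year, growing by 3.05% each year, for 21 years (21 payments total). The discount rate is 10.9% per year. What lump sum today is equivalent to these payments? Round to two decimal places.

Periodic rate r = 0.109 per year.
Growing ordinary annuity: PV = PMT₁ × [1 − ((1+g)/(1+r))^n] / (r − g) = 109,150 × [1 − ((1+0.0305)/(1+r))^21] / (r − 0.0305) = CHF 1,092,868.74.

CHF 1,092,868.74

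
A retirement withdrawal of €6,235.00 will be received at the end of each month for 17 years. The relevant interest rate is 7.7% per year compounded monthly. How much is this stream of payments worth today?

€708,145.21

This is an ordinary annuity: 204 payments of €6,235.00 at the end of each month.
Periodic rate r = 0.077/12 per month; n is counted in months.
PV = PMT × [(1 − (1+r)^−n)/r] = 6,235 × [1 − (1+r)^−204] / r = €708,145.21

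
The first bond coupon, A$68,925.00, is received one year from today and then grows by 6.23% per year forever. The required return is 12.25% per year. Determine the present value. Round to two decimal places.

A$1,144,933.55

Periodic rate r = 0.1225 per year.
Growing perpetuity (Gordon): PV = PMT₁ / (r − g) = 68,925 / (r − 0.0623) = A$1,144,933.55.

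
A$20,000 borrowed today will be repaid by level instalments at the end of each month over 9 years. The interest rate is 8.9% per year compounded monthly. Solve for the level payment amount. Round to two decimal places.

Level ordinary annuity; solve PV = PMT × [(1 − (1+r)^−n)/r] for PMT.
Periodic rate r = 0.089/12 per month; n is counted in months.
With n = 108: PMT = 20,000 / ([(1 − (1+r)^−n)/r]) = A$269.80

A$269.80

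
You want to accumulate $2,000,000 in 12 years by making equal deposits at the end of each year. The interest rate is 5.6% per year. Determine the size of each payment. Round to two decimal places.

Level ordinary annuity; solve FV = PMT × [((1+r)^n − 1)/r] for PMT.
Periodic rate r = 0.056 per year.
With n = 12: PMT = 2,000,000 / ([((1+r)^n − 1)/r]) = $121,350.59

$121,350.59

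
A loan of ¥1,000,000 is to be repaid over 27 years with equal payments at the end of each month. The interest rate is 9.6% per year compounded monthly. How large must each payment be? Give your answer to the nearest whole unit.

¥8,655

Level ordinary annuity; solve PV = PMT × [(1 − (1+r)^−n)/r] for PMT.
Periodic rate r = 0.096/12 per month; n is counted in months.
With n = 324: PMT = 1,000,000 / ([(1 − (1+r)^−n)/r]) = ¥8,655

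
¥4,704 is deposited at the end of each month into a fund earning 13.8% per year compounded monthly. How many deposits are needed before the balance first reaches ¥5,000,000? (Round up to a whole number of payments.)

226 payments

Periodic rate r = 0.138/12 per month; n is counted in months.
Ordinary annuity FV: 5,000,000 = 4,704 × [((1+r)^n − 1)/r].
(1+r)^n = 1 + 5,000,000 × r / 4,704, so n = ln(1 + 5,000,000·r/4,704) / ln(1+r) = 225.81.
Round up to a whole number of payments: n = 226.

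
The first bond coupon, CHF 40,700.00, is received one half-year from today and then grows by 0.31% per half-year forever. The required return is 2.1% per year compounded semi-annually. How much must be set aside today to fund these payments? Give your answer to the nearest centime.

CHF 5,500,000.00

Periodic rate r = 0.021/2 per half-year.
Growing perpetuity (Gordon): PV = PMT₁ / (r − g) = 40,700 / (r − 0.0031) = CHF 5,500,000.00.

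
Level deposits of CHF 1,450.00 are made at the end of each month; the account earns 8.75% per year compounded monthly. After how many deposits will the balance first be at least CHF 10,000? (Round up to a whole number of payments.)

Periodic rate r = 0.0875/12 per month; n is counted in months.
Ordinary annuity FV: 10,000 = 1,450 × [((1+r)^n − 1)/r].
(1+r)^n = 1 + 10,000 × r / 1,450, so n = ln(1 + 10,000·r/1,450) / ln(1+r) = 6.75.
Round up to a whole number of payments: n = 7.

7 payments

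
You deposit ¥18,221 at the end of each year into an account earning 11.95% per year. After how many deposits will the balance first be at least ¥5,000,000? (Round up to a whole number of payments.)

32 payments

Periodic rate r = 0.1195 per year.
Ordinary annuity FV: 5,000,000 = 18,221 × [((1+r)^n − 1)/r].
(1+r)^n = 1 + 5,000,000 × r / 18,221, so n = ln(1 + 5,000,000·r/18,221) / ln(1+r) = 31.18.
Round up to a whole number of payments: n = 32.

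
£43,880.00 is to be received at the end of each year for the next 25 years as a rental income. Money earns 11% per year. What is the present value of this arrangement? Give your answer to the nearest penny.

£369,546.16

This is an ordinary annuity: 25 payments of £43,880.00 at the end of each year.
Periodic rate r = 0.11 per year.
PV = PMT × [(1 − (1+r)^−n)/r] = 43,880 × [1 − (1+r)^−25] / r = £369,546.16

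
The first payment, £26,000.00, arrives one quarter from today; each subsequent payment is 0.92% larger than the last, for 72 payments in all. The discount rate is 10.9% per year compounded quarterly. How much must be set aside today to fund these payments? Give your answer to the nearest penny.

Periodic rate r = 0.109/4 per quarter; n is counted in quarters.
Growing ordinary annuity: PV = PMT₁ × [1 − ((1+g)/(1+r))^n] / (r − g) = 26,000 × [1 − ((1+0.0092)/(1+r))^72] / (r − 0.0092) = £1,038,490.69.

£1,038,490.69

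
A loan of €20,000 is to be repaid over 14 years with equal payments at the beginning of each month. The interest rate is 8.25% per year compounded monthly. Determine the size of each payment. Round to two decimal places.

€199.74

Level annuity due; solve PV = PMT × [(1 − (1+r)^−n)/r] × (1+r) for PMT.
Periodic rate r = 0.0825/12 per month; n is counted in months.
With n = 168: PMT = 20,000 / ([(1 − (1+r)^−n)/r] × (1+r)) = €199.74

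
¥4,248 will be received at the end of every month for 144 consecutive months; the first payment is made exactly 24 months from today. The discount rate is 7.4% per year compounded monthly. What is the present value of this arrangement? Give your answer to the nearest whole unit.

Ordinary annuity of 144 payments, first payment at period 24.
Periodic rate r = 0.074/12 per month; n is counted in months.
The ordinary-annuity PV formula values the stream one period before the first payment (period 23); discount that back 23 periods:
PV₀ = 4,248 × [1 − (1+r)^−144] / r × (1+r)^−23 = ¥351,284

¥351,284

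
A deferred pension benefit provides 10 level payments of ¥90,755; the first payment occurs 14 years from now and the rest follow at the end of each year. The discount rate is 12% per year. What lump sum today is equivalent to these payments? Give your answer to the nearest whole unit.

¥117,517

Ordinary annuity of 10 payments, first payment at period 14.
Periodic rate r = 0.12 per year.
The ordinary-annuity PV formula values the stream one period before the first payment (period 13); discount that back 13 periods:
PV₀ = 90,755 × [1 − (1+r)^−10] / r × (1+r)^−13 = ¥117,517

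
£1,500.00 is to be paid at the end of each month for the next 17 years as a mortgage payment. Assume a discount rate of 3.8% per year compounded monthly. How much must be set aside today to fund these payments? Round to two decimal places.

£225,154.71

This is an ordinary annuity: 204 payments of £1,500.00 at the end of each month.
Periodic rate r = 0.038/12 per month; n is counted in months.
PV = PMT × [(1 − (1+r)^−n)/r] = 1,500 × [1 − (1+r)^−204] / r = £225,154.71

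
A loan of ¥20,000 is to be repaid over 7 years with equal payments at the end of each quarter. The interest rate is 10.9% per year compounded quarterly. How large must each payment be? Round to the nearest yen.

Level ordinary annuity; solve PV = PMT × [(1 − (1+r)^−n)/r] for PMT.
Periodic rate r = 0.109/4 per quarter; n is counted in quarters.
With n = 28: PMT = 20,000 / ([(1 − (1+r)^−n)/r]) = ¥1,030

¥1,030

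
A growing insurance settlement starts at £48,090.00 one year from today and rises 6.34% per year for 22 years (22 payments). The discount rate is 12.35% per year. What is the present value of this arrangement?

£561,440.76

Periodic rate r = 0.1235 per year.
Growing ordinary annuity: PV = PMT₁ × [1 − ((1+g)/(1+r))^n] / (r − g) = 48,090 × [1 − ((1+0.0634)/(1+r))^22] / (r − 0.0634) = £561,440.76.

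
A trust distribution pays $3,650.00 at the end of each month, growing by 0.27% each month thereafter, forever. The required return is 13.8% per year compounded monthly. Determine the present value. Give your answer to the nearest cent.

$414,772.73

Periodic rate r = 0.138/12 per month.
Growing perpetuity (Gordon): PV = PMT₁ / (r − g) = 3,650 / (r − 0.0027) = $414,772.73.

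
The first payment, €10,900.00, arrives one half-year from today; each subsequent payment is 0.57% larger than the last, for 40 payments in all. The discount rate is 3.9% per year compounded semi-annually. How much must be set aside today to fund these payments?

€331,928.11

Periodic rate r = 0.039/2 per half-year; n is counted in half-years.
Growing ordinary annuity: PV = PMT₁ × [1 − ((1+g)/(1+r))^n] / (r − g) = 10,900 × [1 − ((1+0.0057)/(1+r))^40] / (r − 0.0057) = €331,928.11.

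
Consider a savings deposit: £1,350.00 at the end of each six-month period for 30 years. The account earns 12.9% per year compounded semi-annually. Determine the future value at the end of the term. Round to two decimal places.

£869,323.90

This is an ordinary annuity: 60 deposits of £1,350.00 at the end of each six-month period.
Periodic rate r = 0.129/2 per half-year; n is counted in half-years.
FV = PMT × [((1+r)^n − 1)/r] = 1,350 × [(1+r)^60 − 1] / r = £869,323.90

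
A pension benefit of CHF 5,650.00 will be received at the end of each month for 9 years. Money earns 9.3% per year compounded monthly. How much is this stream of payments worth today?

CHF 412,335.51

This is an ordinary annuity: 108 payments of CHF 5,650.00 at the end of each month.
Periodic rate r = 0.093/12 per month; n is counted in months.
PV = PMT × [(1 − (1+r)^−n)/r] = 5,650 × [1 − (1+r)^−108] / r = CHF 412,335.51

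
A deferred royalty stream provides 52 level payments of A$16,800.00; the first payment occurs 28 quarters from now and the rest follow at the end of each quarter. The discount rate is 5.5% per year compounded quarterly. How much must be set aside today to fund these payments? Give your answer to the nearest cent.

Ordinary annuity of 52 payments, first payment at period 28.
Periodic rate r = 0.055/4 per quarter; n is counted in quarters.
The ordinary-annuity PV formula values the stream one period before the first payment (period 27); discount that back 27 periods:
PV₀ = 16,800 × [1 − (1+r)^−52] / r × (1+r)^−27 = A$429,630.51

A$429,630.51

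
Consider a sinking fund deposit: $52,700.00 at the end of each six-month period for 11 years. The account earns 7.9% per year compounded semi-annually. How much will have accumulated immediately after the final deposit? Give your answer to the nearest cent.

This is an ordinary annuity: 22 deposits of $52,700.00 at the end of each six-month period.
Periodic rate r = 0.079/2 per half-year; n is counted in half-years.
FV = PMT × [((1+r)^n − 1)/r] = 52,700 × [(1+r)^22 − 1] / r = $1,794,439.64

$1,794,439.64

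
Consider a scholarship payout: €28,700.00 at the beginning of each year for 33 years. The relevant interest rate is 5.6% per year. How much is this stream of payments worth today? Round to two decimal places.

€451,571.01

This is an annuity due: 33 payments of €28,700.00 at the beginning of each year.
Periodic rate r = 0.056 per year.
PV = PMT × [(1 − (1+r)^−n)/r] × (1+r) = 28,700 × [1 − (1+r)^−33] / r × (1+r) = €451,571.01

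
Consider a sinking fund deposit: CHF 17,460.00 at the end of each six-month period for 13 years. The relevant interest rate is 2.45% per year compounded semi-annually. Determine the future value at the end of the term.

CHF 530,791.71

This is an ordinary annuity: 26 deposits of CHF 17,460.00 at the end of each six-month period.
Periodic rate r = 0.0245/2 per half-year; n is counted in half-years.
FV = PMT × [((1+r)^n − 1)/r] = 17,460 × [(1+r)^26 − 1] / r = CHF 530,791.71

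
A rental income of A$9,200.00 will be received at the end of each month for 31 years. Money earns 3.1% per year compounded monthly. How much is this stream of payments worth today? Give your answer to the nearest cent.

This is an ordinary annuity: 372 payments of A$9,200.00 at the end of each month.
Periodic rate r = 0.031/12 per month; n is counted in months.
PV = PMT × [(1 − (1+r)^−n)/r] = 9,200 × [1 − (1+r)^−372] / r = A$2,197,371.44

A$2,197,371.44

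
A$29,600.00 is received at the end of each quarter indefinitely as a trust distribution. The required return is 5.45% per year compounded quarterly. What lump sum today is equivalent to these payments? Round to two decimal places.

A$2,172,477.06

Periodic rate r = 0.0545/4 per quarter.
Level perpetuity: PV = PMT / r = 29,600 / (0.0545/4) = A$2,172,477.06.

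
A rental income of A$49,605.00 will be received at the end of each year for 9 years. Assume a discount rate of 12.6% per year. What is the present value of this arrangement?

A$258,386.86

This is an ordinary annuity: 9 payments of A$49,605.00 at the end of each year.
Periodic rate r = 0.126 per year.
PV = PMT × [(1 − (1+r)^−n)/r] = 49,605 × [1 − (1+r)^−9] / r = A$258,386.86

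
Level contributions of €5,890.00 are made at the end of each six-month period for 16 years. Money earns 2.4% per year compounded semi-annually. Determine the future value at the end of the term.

€228,136.14

This is an ordinary annuity: 32 deposits of €5,890.00 at the end of each six-month period.
Periodic rate r = 0.024/2 per half-year; n is counted in half-years.
FV = PMT × [((1+r)^n − 1)/r] = 5,890 × [(1+r)^32 − 1] / r = €228,136.14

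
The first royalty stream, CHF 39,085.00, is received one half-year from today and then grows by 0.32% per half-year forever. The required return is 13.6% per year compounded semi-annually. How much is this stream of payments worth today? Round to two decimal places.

CHF 603,163.58

Periodic rate r = 0.136/2 per half-year.
Growing perpetuity (Gordon): PV = PMT₁ / (r − g) = 39,085 / (r − 0.0032) = CHF 603,163.58.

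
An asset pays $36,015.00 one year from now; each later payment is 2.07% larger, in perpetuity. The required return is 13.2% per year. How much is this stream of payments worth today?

$323,584.91

Periodic rate r = 0.132 per year.
Growing perpetuity (Gordon): PV = PMT₁ / (r − g) = 36,015 / (r − 0.0207) = $323,584.91.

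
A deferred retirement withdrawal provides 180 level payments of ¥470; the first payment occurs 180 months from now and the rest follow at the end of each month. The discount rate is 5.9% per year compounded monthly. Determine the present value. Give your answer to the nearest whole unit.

Ordinary annuity of 180 payments, first payment at period 180.
Periodic rate r = 0.059/12 per month; n is counted in months.
The ordinary-annuity PV formula values the stream one period before the first payment (period 179); discount that back 179 periods:
PV₀ = 470 × [1 − (1+r)^−180] / r × (1+r)^−179 = ¥23,299

¥23,299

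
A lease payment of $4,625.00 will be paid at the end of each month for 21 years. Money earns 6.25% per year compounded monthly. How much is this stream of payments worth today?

$648,182.58

This is an ordinary annuity: 252 payments of $4,625.00 at the end of each month.
Periodic rate r = 0.0625/12 per month; n is counted in months.
PV = PMT × [(1 − (1+r)^−n)/r] = 4,625 × [1 − (1+r)^−252] / r = $648,182.58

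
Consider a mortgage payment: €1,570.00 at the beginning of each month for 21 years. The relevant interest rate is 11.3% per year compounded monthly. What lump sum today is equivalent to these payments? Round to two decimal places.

This is an annuity due: 252 payments of €1,570.00 at the beginning of each month.
Periodic rate r = 0.113/12 per month; n is counted in months.
PV = PMT × [(1 − (1+r)^−n)/r] × (1+r) = 1,570 × [1 − (1+r)^−252] / r × (1+r) = €152,435.26

€152,435.26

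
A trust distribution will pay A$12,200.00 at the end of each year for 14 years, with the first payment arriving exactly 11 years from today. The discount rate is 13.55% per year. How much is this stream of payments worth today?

Ordinary annuity of 14 payments, first payment at period 11.
Periodic rate r = 0.1355 per year.
The ordinary-annuity PV formula values the stream one period before the first payment (period 10); discount that back 10 periods:
PV₀ = 12,200 × [1 − (1+r)^−14] / r × (1+r)^−10 = A$21,001.64

A$21,001.64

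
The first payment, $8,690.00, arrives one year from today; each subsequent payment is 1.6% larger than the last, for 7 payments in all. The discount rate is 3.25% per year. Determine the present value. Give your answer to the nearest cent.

Periodic rate r = 0.0325 per year.
Growing ordinary annuity: PV = PMT₁ × [1 − ((1+g)/(1+r))^n] / (r − g) = 8,690 × [1 − ((1+0.016)/(1+r))^7] / (r − 0.016) = $56,164.78.

$56,164.78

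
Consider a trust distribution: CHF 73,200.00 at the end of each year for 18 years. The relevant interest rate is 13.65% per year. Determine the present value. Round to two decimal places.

This is an ordinary annuity: 18 payments of CHF 73,200.00 at the end of each year.
Periodic rate r = 0.1365 per year.
PV = PMT × [(1 − (1+r)^−n)/r] = 73,200 × [1 − (1+r)^−18] / r = CHF 482,668.21

CHF 482,668.21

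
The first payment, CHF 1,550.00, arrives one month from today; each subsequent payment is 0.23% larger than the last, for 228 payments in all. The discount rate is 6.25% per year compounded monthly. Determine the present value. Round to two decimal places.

CHF 257,665.54

Periodic rate r = 0.0625/12 per month; n is counted in months.
Growing ordinary annuity: PV = PMT₁ × [1 − ((1+g)/(1+r))^n] / (r − g) = 1,550 × [1 − ((1+0.0023)/(1+r))^228] / (r − 0.0023) = CHF 257,665.54.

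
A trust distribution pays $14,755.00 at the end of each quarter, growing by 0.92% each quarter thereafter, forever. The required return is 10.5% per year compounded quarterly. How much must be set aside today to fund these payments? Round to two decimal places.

Periodic rate r = 0.105/4 per quarter.
Growing perpetuity (Gordon): PV = PMT₁ / (r − g) = 14,755 / (r − 0.0092) = $865,395.89.

$865,395.89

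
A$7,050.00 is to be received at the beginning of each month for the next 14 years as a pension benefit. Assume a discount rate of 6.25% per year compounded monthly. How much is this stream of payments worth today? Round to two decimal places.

A$792,157.24

This is an annuity due: 168 payments of A$7,050.00 at the beginning of each month.
Periodic rate r = 0.0625/12 per month; n is counted in months.
PV = PMT × [(1 − (1+r)^−n)/r] × (1+r) = 7,050 × [1 − (1+r)^−168] / r × (1+r) = A$792,157.24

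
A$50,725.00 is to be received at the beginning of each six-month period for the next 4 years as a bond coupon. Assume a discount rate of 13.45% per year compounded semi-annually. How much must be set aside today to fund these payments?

This is an annuity due: 8 payments of A$50,725.00 at the beginning of each six-month period.
Periodic rate r = 0.1345/2 per half-year; n is counted in half-years.
PV = PMT × [(1 − (1+r)^−n)/r] × (1+r) = 50,725 × [1 − (1+r)^−8] / r × (1+r) = A$326,737.27

A$326,737.27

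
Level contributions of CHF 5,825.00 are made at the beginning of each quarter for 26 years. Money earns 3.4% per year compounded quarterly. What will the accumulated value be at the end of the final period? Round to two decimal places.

CHF 975,539.96

This is an annuity due: 104 deposits of CHF 5,825.00 at the beginning of each quarter.
Periodic rate r = 0.034/4 per quarter; n is counted in quarters.
FV = PMT × [((1+r)^n − 1)/r] × (1+r) = 5,825 × [(1+r)^104 − 1] / r × (1+r) = CHF 975,539.96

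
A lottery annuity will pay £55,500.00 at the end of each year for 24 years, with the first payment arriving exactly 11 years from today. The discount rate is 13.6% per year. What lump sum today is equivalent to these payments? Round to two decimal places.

Ordinary annuity of 24 payments, first payment at period 11.
Periodic rate r = 0.136 per year.
The ordinary-annuity PV formula values the stream one period before the first payment (period 10); discount that back 10 periods:
PV₀ = 55,500 × [1 − (1+r)^−24] / r × (1+r)^−10 = £108,673.00

£108,673.00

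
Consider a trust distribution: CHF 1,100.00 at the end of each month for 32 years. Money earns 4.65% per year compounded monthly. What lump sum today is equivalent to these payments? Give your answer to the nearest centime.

CHF 219,581.53

This is an ordinary annuity: 384 payments of CHF 1,100.00 at the end of each month.
Periodic rate r = 0.0465/12 per month; n is counted in months.
PV = PMT × [(1 − (1+r)^−n)/r] = 1,100 × [1 − (1+r)^−384] / r = CHF 219,581.53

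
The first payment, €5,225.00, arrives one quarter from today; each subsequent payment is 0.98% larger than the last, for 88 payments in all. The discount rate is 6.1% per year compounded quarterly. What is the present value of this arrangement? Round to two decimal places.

€361,710.29

Periodic rate r = 0.061/4 per quarter; n is counted in quarters.
Growing ordinary annuity: PV = PMT₁ × [1 − ((1+g)/(1+r))^n] / (r − g) = 5,225 × [1 − ((1+0.0098)/(1+r))^88] / (r − 0.0098) = €361,710.29.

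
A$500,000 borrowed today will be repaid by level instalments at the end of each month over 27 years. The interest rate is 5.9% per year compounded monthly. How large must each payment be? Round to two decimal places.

Level ordinary annuity; solve PV = PMT × [(1 − (1+r)^−n)/r] for PMT.
Periodic rate r = 0.059/12 per month; n is counted in months.
With n = 324: PMT = 500,000 / ([(1 − (1+r)^−n)/r]) = A$3,088.78

A$3,088.78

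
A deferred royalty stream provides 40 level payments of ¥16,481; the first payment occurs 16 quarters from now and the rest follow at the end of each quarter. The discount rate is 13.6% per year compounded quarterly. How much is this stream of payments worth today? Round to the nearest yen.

Ordinary annuity of 40 payments, first payment at period 16.
Periodic rate r = 0.136/4 per quarter; n is counted in quarters.
The ordinary-annuity PV formula values the stream one period before the first payment (period 15); discount that back 15 periods:
PV₀ = 16,481 × [1 − (1+r)^−40] / r × (1+r)^−15 = ¥216,492

¥216,492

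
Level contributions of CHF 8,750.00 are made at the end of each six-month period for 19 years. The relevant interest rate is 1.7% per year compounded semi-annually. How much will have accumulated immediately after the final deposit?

CHF 390,539.45

This is an ordinary annuity: 38 deposits of CHF 8,750.00 at the end of each six-month period.
Periodic rate r = 0.017/2 per half-year; n is counted in half-years.
FV = PMT × [((1+r)^n − 1)/r] = 8,750 × [(1+r)^38 − 1] / r = CHF 390,539.45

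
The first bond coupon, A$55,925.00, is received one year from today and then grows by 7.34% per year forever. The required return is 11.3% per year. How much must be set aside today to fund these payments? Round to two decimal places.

A$1,412,247.47

Periodic rate r = 0.113 per year.
Growing perpetuity (Gordon): PV = PMT₁ / (r − g) = 55,925 / (r − 0.0734) = A$1,412,247.47.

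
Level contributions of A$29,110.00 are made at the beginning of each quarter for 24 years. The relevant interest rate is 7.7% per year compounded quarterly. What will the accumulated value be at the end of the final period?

A$8,071,292.23

This is an annuity due: 96 deposits of A$29,110.00 at the beginning of each quarter.
Periodic rate r = 0.077/4 per quarter; n is counted in quarters.
FV = PMT × [((1+r)^n − 1)/r] × (1+r) = 29,110 × [(1+r)^96 − 1] / r × (1+r) = A$8,071,292.23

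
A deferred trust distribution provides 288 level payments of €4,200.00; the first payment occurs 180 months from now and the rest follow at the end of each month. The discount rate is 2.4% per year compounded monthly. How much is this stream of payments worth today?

Ordinary annuity of 288 payments, first payment at period 180.
Periodic rate r = 0.024/12 per month; n is counted in months.
The ordinary-annuity PV formula values the stream one period before the first payment (period 179); discount that back 179 periods:
PV₀ = 4,200 × [1 − (1+r)^−288] / r × (1+r)^−179 = €642,553.13

€642,553.13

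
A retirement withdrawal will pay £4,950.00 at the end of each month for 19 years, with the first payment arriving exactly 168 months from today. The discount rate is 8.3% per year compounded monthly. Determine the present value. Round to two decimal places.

Ordinary annuity of 228 payments, first payment at period 168.
Periodic rate r = 0.083/12 per month; n is counted in months.
The ordinary-annuity PV formula values the stream one period before the first payment (period 167); discount that back 167 periods:
PV₀ = 4,950 × [1 − (1+r)^−228] / r × (1+r)^−167 = £179,336.39

£179,336.39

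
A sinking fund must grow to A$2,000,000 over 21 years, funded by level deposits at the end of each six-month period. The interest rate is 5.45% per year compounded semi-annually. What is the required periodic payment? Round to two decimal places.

Level ordinary annuity; solve FV = PMT × [((1+r)^n − 1)/r] for PMT.
Periodic rate r = 0.0545/2 per half-year; n is counted in half-years.
With n = 42: PMT = 2,000,000 / ([((1+r)^n − 1)/r]) = A$26,037.55

A$26,037.55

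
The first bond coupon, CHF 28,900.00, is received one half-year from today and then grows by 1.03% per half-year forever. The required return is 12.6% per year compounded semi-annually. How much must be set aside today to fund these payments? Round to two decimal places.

CHF 548,387.10

Periodic rate r = 0.126/2 per half-year.
Growing perpetuity (Gordon): PV = PMT₁ / (r − g) = 28,900 / (r − 0.0103) = CHF 548,387.10.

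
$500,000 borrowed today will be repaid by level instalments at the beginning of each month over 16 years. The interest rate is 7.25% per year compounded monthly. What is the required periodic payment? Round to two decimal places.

Level annuity due; solve PV = PMT × [(1 − (1+r)^−n)/r] × (1+r) for PMT.
Periodic rate r = 0.0725/12 per month; n is counted in months.
With n = 192: PMT = 500,000 / ([(1 − (1+r)^−n)/r] × (1+r)) = $4,380.82

$4,380.82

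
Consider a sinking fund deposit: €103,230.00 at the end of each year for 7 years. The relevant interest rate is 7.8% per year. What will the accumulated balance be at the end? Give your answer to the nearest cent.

This is an ordinary annuity: 7 deposits of €103,230.00 at the end of each year.
Periodic rate r = 0.078 per year.
FV = PMT × [((1+r)^n − 1)/r] = 103,230 × [(1+r)^7 − 1] / r = €915,479.47

€915,479.47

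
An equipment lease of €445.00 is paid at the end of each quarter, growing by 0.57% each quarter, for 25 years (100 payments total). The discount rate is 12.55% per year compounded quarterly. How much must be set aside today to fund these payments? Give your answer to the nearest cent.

Periodic rate r = 0.1255/4 per quarter; n is counted in quarters.
Growing ordinary annuity: PV = PMT₁ × [1 − ((1+g)/(1+r))^n] / (r − g) = 445 × [1 − ((1+0.0057)/(1+r))^100] / (r − 0.0057) = €15,938.77.

€15,938.77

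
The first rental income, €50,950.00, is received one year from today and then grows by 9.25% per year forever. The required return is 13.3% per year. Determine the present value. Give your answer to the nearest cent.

Periodic rate r = 0.133 per year.
Growing perpetuity (Gordon): PV = PMT₁ / (r − g) = 50,950 / (r − 0.0925) = €1,258,024.69.

€1,258,024.69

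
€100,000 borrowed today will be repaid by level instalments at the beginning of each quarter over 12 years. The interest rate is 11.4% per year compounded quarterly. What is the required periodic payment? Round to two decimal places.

Level annuity due; solve PV = PMT × [(1 − (1+r)^−n)/r] × (1+r) for PMT.
Periodic rate r = 0.114/4 per quarter; n is counted in quarters.
With n = 48: PMT = 100,000 / ([(1 − (1+r)^−n)/r] × (1+r)) = €3,742.27

€3,742.27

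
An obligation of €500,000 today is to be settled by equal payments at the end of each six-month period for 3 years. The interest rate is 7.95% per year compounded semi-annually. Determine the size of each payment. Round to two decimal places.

Level ordinary annuity; solve PV = PMT × [(1 − (1+r)^−n)/r] for PMT.
Periodic rate r = 0.0795/2 per half-year; n is counted in half-years.
With n = 6: PMT = 500,000 / ([(1 − (1+r)^−n)/r]) = €95,303.34

€95,303.34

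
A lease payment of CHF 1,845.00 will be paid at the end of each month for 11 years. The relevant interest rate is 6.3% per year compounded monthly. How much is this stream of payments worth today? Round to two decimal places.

CHF 175,369.55

This is an ordinary annuity: 132 payments of CHF 1,845.00 at the end of each month.
Periodic rate r = 0.063/12 per month; n is counted in months.
PV = PMT × [(1 − (1+r)^−n)/r] = 1,845 × [1 − (1+r)^−132] / r = CHF 175,369.55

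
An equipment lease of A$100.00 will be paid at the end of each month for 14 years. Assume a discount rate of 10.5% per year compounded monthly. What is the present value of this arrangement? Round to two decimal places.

This is an ordinary annuity: 168 payments of A$100.00 at the end of each month.
Periodic rate r = 0.105/12 per month; n is counted in months.
PV = PMT × [(1 − (1+r)^−n)/r] = 100 × [1 − (1+r)^−168] / r = A$8,784.00

A$8,784.00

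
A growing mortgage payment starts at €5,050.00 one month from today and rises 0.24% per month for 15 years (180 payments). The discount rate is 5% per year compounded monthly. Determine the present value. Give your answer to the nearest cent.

€776,479.44

Periodic rate r = 0.05/12 per month; n is counted in months.
Growing ordinary annuity: PV = PMT₁ × [1 − ((1+g)/(1+r))^n] / (r − g) = 5,050 × [1 − ((1+0.0024)/(1+r))^180] / (r − 0.0024) = €776,479.44.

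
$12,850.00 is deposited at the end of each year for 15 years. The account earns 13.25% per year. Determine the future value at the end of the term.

$530,008.57

This is an ordinary annuity: 15 deposits of $12,850.00 at the end of each year.
Periodic rate r = 0.1325 per year.
FV = PMT × [((1+r)^n − 1)/r] = 12,850 × [(1+r)^15 − 1] / r = $530,008.57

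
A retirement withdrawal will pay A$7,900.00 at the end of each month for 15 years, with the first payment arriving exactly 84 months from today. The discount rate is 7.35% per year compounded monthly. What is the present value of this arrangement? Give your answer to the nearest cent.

Ordinary annuity of 180 payments, first payment at period 84.
Periodic rate r = 0.0735/12 per month; n is counted in months.
The ordinary-annuity PV formula values the stream one period before the first payment (period 83); discount that back 83 periods:
PV₀ = 7,900 × [1 − (1+r)^−180] / r × (1+r)^−83 = A$518,122.74

A$518,122.74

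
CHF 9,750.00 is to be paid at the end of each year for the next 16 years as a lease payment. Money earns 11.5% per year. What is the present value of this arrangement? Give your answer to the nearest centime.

This is an ordinary annuity: 16 payments of CHF 9,750.00 at the end of each year.
Periodic rate r = 0.115 per year.
PV = PMT × [(1 − (1+r)^−n)/r] = 9,750 × [1 − (1+r)^−16] / r = CHF 69,926.37

CHF 69,926.37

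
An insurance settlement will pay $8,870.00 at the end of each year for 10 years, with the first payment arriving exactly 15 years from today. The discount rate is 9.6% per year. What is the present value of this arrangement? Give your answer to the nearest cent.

Ordinary annuity of 10 payments, first payment at period 15.
Periodic rate r = 0.096 per year.
The ordinary-annuity PV formula values the stream one period before the first payment (period 14); discount that back 14 periods:
PV₀ = 8,870 × [1 − (1+r)^−10] / r × (1+r)^−14 = $15,366.19

$15,366.19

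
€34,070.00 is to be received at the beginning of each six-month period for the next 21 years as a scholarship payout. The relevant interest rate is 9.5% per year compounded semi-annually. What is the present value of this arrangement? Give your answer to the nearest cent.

This is an annuity due: 42 payments of €34,070.00 at the beginning of each six-month period.
Periodic rate r = 0.095/2 per half-year; n is counted in half-years.
PV = PMT × [(1 − (1+r)^−n)/r] × (1+r) = 34,070 × [1 − (1+r)^−42] / r × (1+r) = €644,338.22

€644,338.22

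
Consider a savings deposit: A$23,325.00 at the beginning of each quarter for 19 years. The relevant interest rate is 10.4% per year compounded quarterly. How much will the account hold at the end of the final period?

This is an annuity due: 76 deposits of A$23,325.00 at the beginning of each quarter.
Periodic rate r = 0.104/4 per quarter; n is counted in quarters.
FV = PMT × [((1+r)^n − 1)/r] × (1+r) = 23,325 × [(1+r)^76 − 1] / r × (1+r) = A$5,553,893.38

A$5,553,893.38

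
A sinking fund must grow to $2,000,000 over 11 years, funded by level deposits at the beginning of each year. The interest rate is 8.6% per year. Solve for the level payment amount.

Level annuity due; solve FV = PMT × [((1+r)^n − 1)/r] × (1+r) for PMT.
Periodic rate r = 0.086 per year.
With n = 11: PMT = 2,000,000 / ([((1+r)^n − 1)/r] × (1+r)) = $107,146.82

$107,146.82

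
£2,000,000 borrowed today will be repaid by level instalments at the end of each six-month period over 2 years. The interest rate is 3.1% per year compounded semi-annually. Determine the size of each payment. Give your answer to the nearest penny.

£519,523.99

Level ordinary annuity; solve PV = PMT × [(1 − (1+r)^−n)/r] for PMT.
Periodic rate r = 0.031/2 per half-year; n is counted in half-years.
With n = 4: PMT = 2,000,000 / ([(1 − (1+r)^−n)/r]) = £519,523.99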